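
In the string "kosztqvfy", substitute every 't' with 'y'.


Input string: 'kosztqvfy'
Operation: replace 't' with 'y'
Positions of 't': 4
After replacement: koszyqvfy


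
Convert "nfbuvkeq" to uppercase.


Input string: 'nfbuvkeq'
Operation: convert each letter to uppercase
Mapping: 'n'->'N', 'f'->'F', 'b'->'B', 'u'->'U', 'v'->'V', 'k'->'K', 'e'->'E', 'q'->'Q'
Result: NFBUVKEQ


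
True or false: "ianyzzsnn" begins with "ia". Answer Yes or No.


Input string: 'ianyzzsnn'
Prefix to check: 'ia'
First 2 characters of input: 'ia'
Match: True
Result: Yes


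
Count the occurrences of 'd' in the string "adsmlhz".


Input string: 'adsmlhz'
Target character: 'd'
Scan each position: s[1]='d'
Matches found at indices: 1
Total: 1


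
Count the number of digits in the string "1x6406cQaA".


Input string: '1x6406cQaA'
Operation: count digit characters (0-9)
Scan: '1'(digit), 'x', '6'(digit), '4'(digit), '0'(digit), '6'(digit), 'c', 'Q', 'a', 'A'
Digits found: 5
Result: 5


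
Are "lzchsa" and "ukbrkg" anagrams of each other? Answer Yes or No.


String 1: 'lzchsa' -> sorted: 'achlsz'
String 2: 'ukbrkg' -> sorted: 'bgkkru'
Compare sorted forms: 'achlsz' != 'bgkkru'
Anagram: No


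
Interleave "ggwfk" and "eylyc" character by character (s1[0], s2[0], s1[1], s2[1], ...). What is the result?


String 1: 'ggwfk'
String 2: 'eylyc'
Operation: alternate characters
Pairs: 'g'+'e', 'g'+'y', 'w'+'l', 'f'+'y', 'k'+'c'
Result: gegywlfykc


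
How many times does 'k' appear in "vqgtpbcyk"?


Input string: 'vqgtpbcyk'
Target character: 'k'
Scan each position: s[8]='k'
Matches found at indices: 8
Total: 1


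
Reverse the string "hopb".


Input string: 'hopb'
Operation: reverse character order
Original order: 'h' -> 'o' -> 'p' -> 'b'
Reversed order: 'b' -> 'p' -> 'o' -> 'h'
Result: bpoh


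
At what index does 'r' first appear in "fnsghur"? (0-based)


Input string: 'fnsghur'
Target: 'r'
Scanning left to right: s[0]='f', s[1]='n', s[2]='s', s[3]='g', s[4]='h', s[5]='u', s[6]='r'
First match at index: 6


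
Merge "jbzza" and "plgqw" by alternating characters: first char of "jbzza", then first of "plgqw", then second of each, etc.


String 1: 'jbzza'
String 2: 'plgqw'
Operation: alternate characters
Pairs: 'j'+'p', 'b'+'l', 'z'+'g', 'z'+'q', 'a'+'w'
Result: jpblzgzqaw


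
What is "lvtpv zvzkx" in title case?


Input string: 'lvtpv zvzkx'
Operation: capitalize first letter of each word
Word transformations: 'lvtpv'->'Lvtpv', 'zvzkx'->'Zvzkx'
Result: Lvtpv Zvzkx


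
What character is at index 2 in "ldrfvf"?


Input string: 'ldrfvf'
Operation: get character at index 2
Index mapping: s[0]='l', s[1]='d', s[2]='r'
Result: 'r'


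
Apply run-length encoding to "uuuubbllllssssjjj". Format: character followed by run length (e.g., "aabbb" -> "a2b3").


Input: 'uuuubbllllssssjjj'
Operation: identify consecutive runs
Runs: 'uuuu' -> u4, 'bb' -> b2, 'llll' -> l4, 'ssss' -> s4, 'jjj' -> j3
Encoded: u4b2l4s4j3


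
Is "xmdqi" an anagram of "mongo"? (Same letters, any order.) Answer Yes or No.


String 1: 'mongo' -> sorted: 'gmnoo'
String 2: 'xmdqi' -> sorted: 'dimqx'
Compare sorted forms: 'gmnoo' != 'dimqx'
Anagram: No


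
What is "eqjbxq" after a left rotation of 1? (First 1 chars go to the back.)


Input: 'eqjbxq', shift = 1
Operation: split at index 1 and swap parts
Front part s[0:1] = 'e'
Back part s[1:] = 'qjbxq'
Rotated = back + front = 'qjbxq' + 'e'
Result: qjbxqe


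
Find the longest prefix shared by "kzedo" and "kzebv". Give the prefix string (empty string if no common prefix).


String 1: 'kzedo'
String 2: 'kzebv'
Compare position by position:
pos 0: 'k' vs 'k' match
pos 1: 'z' vs 'z' match
pos 2: 'e' vs 'e' match
pos 3: 'd' vs 'b' differ -> stop
Longest common prefix: "kze" (length 3)


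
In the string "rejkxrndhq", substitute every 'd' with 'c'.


Input string: 'rejkxrndhq'
Operation: replace 'd' with 'c'
Positions of 'd': 7
After replacement: rejkxrnchq


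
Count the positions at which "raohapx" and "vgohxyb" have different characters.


String 1: 'raohapx'
String 2: 'vgohxyb'
Compare each position: pos 0: 'r'!='v', pos 1: 'a'!='g', pos 2: 'o'=='o', pos 3: 'h'=='h', pos 4: 'a'!='x', pos 5: 'p'!='y', pos 6: 'x'!='b'
Differing positions: 5
Hamming distance: 5


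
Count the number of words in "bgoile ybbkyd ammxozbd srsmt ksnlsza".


Input string: 'bgoile ybbkyd ammxozbd srsmt ksnlsza'
Operation: split by spaces
Words found: 'bgoile', 'ybbkyd', 'ammxozbd', 'srsmt', 'ksnlsza'
Word count: 5


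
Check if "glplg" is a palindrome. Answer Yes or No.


Input string: 'glplg'
Reversed: 'glplg'
Compare pairs: s[0]='g' vs s[4]='g' (match), s[1]='l' vs s[3]='l' (match)
Palindrome: Yes


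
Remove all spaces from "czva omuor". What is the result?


Input string: 'czva omuor'
Operation: remove all spaces
Words: 'czva', 'omuor'
Join without spaces: czvaomuor


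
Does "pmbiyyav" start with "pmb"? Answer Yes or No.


Input string: 'pmbiyyav'
Prefix to check: 'pmb'
First 3 characters of input: 'pmb'
Match: True
Result: Yes


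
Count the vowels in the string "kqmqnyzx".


Input string: 'kqmqnyzx'
Operation: count vowels (a, e, i, o, u)
Scan: s[0]='k', s[1]='q', s[2]='m', s[3]='q', s[4]='n', s[5]='y', s[6]='z', s[7]='x'
Vowels found: 0
Result: 0


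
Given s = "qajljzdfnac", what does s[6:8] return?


Input string: 'qajljzdfnac'
Operation: slice [6:8]
Extract characters: s[6]='d', s[7]='f'
Result: df


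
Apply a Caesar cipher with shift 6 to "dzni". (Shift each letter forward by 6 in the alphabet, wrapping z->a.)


Input: 'dzni', shift = 6
Operation: for each letter, (position + 6) mod 26
Mapping: 'd'(3+6=9)->'j', 'z'(25+6=31, 31 mod 26=5)->'f', 'n'(13+6=19)->'t', 'i'(8+6=14)->'o'
Result: jfto


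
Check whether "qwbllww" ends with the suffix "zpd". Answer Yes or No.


Input string: 'qwbllww'
Suffix to check: 'zpd'
Last 3 characters of input: 'lww'
Match: False
Result: No


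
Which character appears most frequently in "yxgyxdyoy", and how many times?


Input: 'yxgyxdyoy'
Operation: tally each character
Counts: 'd':1, 'g':1, 'o':1, 'x':2, 'y':4
Maximum: 'y' appears 4 times


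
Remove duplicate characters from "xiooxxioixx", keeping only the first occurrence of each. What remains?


Input: 'xiooxxioixx'
Operation: keep first occurrence of each character
Scan: s[0]='x' new -> keep; s[1]='i' new -> keep; s[2]='o' new -> keep; s[3]='o' seen -> skip; s[4]='x' seen -> skip; s[5]='x' seen -> skip; s[6]='i' seen -> skip; s[7]='o' seen -> skip; s[8]='i' seen -> skip; s[9]='x' seen -> skip; s[10]='x' seen -> skip
Result: xio


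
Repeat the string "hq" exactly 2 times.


Input string: 'hq'
Operation: repeat 2 times
Concatenation: 'hq' + 'hq'
Result: hqhq


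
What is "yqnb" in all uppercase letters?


Input string: 'yqnb'
Operation: convert each letter to uppercase
Mapping: 'y'->'Y', 'q'->'Q', 'n'->'N', 'b'->'B'
Result: YQNB


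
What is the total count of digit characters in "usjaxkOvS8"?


Input string: 'usjaxkOvS8'
Operation: count digit characters (0-9)
Scan: 'u', 's', 'j', 'a', 'x', 'k', 'O', 'v', 'S', '8'(digit)
Digits found: 1
Result: 1


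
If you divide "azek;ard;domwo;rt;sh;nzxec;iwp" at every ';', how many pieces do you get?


Input string: 'azek;ard;domwo;rt;sh;nzxec;iwp'
Delimiter: ';'
Split result: 'azek', 'ard', 'domwo', 'rt', 'sh', 'nzxec', 'iwp'
Number of parts: 7


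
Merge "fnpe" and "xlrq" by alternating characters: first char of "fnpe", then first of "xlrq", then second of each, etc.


String 1: 'fnpe'
String 2: 'xlrq'
Operation: alternate characters
Pairs: 'f'+'x', 'n'+'l', 'p'+'r', 'e'+'q'
Result: fxnlpreq


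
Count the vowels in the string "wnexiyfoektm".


Input string: 'wnexiyfoektm'
Operation: count vowels (a, e, i, o, u)
Scan: s[0]='w', s[1]='n', s[2]='e' (vowel), s[3]='x', s[4]='i' (vowel), s[5]='y', s[6]='f', s[7]='o' (vowel), s[8]='e' (vowel), s[9]='k', s[10]='t', s[11]='m'
Vowels found: 4
Result: 4


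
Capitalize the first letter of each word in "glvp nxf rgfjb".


Input string: 'glvp nxf rgfjb'
Operation: capitalize first letter of each word
Word transformations: 'glvp'->'Glvp', 'nxf'->'Nxf', 'rgfjb'->'Rgfjb'
Result: Glvp Nxf Rgfjb


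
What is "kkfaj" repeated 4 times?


Input string: 'kkfaj'
Operation: repeat 4 times
Concatenation: 'kkfaj' + 'kkfaj' + 'kkfaj' + 'kkfaj'
Result: kkfajkkfajkkfajkkfaj


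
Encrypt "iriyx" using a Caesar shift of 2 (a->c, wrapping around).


Input: 'iriyx', shift = 2
Operation: for each letter, (position + 2) mod 26
Mapping: 'i'(8+2=10)->'k', 'r'(17+2=19)->'t', 'i'(8+2=10)->'k', 'y'(24+2=26, 26 mod 26=0)->'a', 'x'(23+2=25)->'z'
Result: ktkaz


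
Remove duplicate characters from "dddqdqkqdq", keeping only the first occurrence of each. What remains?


Input: 'dddqdqkqdq'
Operation: keep first occurrence of each character
Scan: s[0]='d' new -> keep; s[1]='d' seen -> skip; s[2]='d' seen -> skip; s[3]='q' new -> keep; s[4]='d' seen -> skip; s[5]='q' seen -> skip; s[6]='k' new -> keep; s[7]='q' seen -> skip; s[8]='d' seen -> skip; s[9]='q' seen -> skip
Result: dqk


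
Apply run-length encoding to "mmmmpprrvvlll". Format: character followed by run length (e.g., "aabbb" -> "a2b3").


Input: 'mmmmpprrvvlll'
Operation: identify consecutive runs
Runs: 'mmmm' -> m4, 'pp' -> p2, 'rr' -> r2, 'vv' -> v2, 'lll' -> l3
Encoded: m4p2r2v2l3


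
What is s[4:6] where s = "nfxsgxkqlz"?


Input string: 'nfxsgxkqlz'
Operation: slice [4:6]
Extract characters: s[4]='g', s[5]='x'
Result: gx


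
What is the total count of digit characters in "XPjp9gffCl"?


Input string: 'XPjp9gffCl'
Operation: count digit characters (0-9)
Scan: 'X', 'P', 'j', 'p', '9'(digit), 'g', 'f', 'f', 'C', 'l'
Digits found: 1
Result: 1


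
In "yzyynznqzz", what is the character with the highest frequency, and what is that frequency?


Input: 'yzyynznqzz'
Operation: tally each character
Counts: 'n':2, 'q':1, 'y':3, 'z':4
Maximum: 'z' appears 4 times


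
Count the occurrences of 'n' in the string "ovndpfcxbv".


Input string: 'ovndpfcxbv'
Target character: 'n'
Scan each position: s[2]='n'
Matches found at indices: 2
Total: 1


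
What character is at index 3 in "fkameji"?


Input string: 'fkameji'
Operation: get character at index 3
Index mapping: s[0]='f', s[1]='k', s[2]='a', s[3]='m'
Result: 'm'


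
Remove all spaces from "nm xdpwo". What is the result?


Input string: 'nm xdpwo'
Operation: remove all spaces
Words: 'nm', 'xdpwo'
Join without spaces: nmxdpwo


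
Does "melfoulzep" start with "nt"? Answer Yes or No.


Input string: 'melfoulzep'
Prefix to check: 'nt'
First 2 characters of input: 'me'
Match: False
Result: No


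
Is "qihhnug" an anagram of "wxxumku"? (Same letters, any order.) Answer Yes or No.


String 1: 'wxxumku' -> sorted: 'kmuuwxx'
String 2: 'qihhnug' -> sorted: 'ghhinqu'
Compare sorted forms: 'kmuuwxx' != 'ghhinqu'
Anagram: No


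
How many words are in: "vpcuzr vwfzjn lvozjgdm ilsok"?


Input string: 'vpcuzr vwfzjn lvozjgdm ilsok'
Operation: split by spaces
Words found: 'vpcuzr', 'vwfzjn', 'lvozjgdm', 'ilsok'
Word count: 4


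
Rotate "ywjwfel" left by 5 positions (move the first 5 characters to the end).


Input: 'ywjwfel', shift = 5
Operation: split at index 5 and swap parts
Front part s[0:5] = 'ywjwf'
Back part s[5:] = 'el'
Rotated = back + front = 'el' + 'ywjwf'
Result: elywjwf


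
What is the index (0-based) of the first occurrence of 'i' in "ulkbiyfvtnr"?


Input string: 'ulkbiyfvtnr'
Target: 'i'
Scanning left to right: s[0]='u', s[1]='l', s[2]='k', s[3]='b', s[4]='i'
First match at index: 4


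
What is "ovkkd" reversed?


Input string: 'ovkkd'
Operation: reverse character order
Original order: 'o' -> 'v' -> 'k' -> 'k' -> 'd'
Reversed order: 'd' -> 'k' -> 'k' -> 'v' -> 'o'
Result: dkkvo


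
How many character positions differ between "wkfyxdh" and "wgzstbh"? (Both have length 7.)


String 1: 'wkfyxdh'
String 2: 'wgzstbh'
Compare each position: pos 0: 'w'=='w', pos 1: 'k'!='g', pos 2: 'f'!='z', pos 3: 'y'!='s', pos 4: 'x'!='t', pos 5: 'd'!='b', pos 6: 'h'=='h'
Differing positions: 5
Hamming distance: 5


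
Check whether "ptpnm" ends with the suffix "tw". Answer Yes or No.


Input string: 'ptpnm'
Suffix to check: 'tw'
Last 2 characters of input: 'nm'
Match: False
Result: No


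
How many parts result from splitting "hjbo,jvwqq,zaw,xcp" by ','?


Input string: 'hjbo,jvwqq,zaw,xcp'
Delimiter: ','
Split result: 'hjbo', 'jvwqq', 'zaw', 'xcp'
Number of parts: 4


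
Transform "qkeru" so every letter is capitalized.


Input string: 'qkeru'
Operation: convert each letter to uppercase
Mapping: 'q'->'Q', 'k'->'K', 'e'->'E', 'r'->'R', 'u'->'U'
Result: QKERU


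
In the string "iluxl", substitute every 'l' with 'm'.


Input string: 'iluxl'
Operation: replace 'l' with 'm'
Positions of 'l': 1, 4
After replacement: imuxm


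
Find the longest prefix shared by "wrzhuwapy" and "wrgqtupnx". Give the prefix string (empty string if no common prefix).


String 1: 'wrzhuwapy'
String 2: 'wrgqtupnx'
Compare position by position:
pos 0: 'w' vs 'w' match
pos 1: 'r' vs 'r' match
pos 2: 'z' vs 'g' differ -> stop
Longest common prefix: "wr" (length 2)


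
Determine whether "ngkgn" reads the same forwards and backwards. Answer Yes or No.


Input string: 'ngkgn'
Reversed: 'ngkgn'
Compare pairs: s[0]='n' vs s[4]='n' (match), s[1]='g' vs s[3]='g' (match)
Palindrome: Yes


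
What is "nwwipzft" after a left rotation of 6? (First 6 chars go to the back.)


Input: 'nwwipzft', shift = 6
Operation: split at index 6 and swap parts
Front part s[0:6] = 'nwwipz'
Back part s[6:] = 'ft'
Rotated = back + front = 'ft' + 'nwwipz'
Result: ftnwwipz


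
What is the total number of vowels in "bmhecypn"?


Input string: 'bmhecypn'
Operation: count vowels (a, e, i, o, u)
Scan: s[0]='b', s[1]='m', s[2]='h', s[3]='e' (vowel), s[4]='c', s[5]='y', s[6]='p', s[7]='n'
Vowels found: 1
Result: 1


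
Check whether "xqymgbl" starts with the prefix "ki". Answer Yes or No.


Input string: 'xqymgbl'
Prefix to check: 'ki'
First 2 characters of input: 'xq'
Match: False
Result: No


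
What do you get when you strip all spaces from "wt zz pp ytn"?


Input string: 'wt zz pp ytn'
Operation: remove all spaces
Words: 'wt', 'zz', 'pp', 'ytn'
Join without spaces: wtzzppytn


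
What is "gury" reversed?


Input string: 'gury'
Operation: reverse character order
Original order: 'g' -> 'u' -> 'r' -> 'y'
Reversed order: 'y' -> 'r' -> 'u' -> 'g'
Result: yrug


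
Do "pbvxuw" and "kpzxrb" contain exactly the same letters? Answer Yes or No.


String 1: 'pbvxuw' -> sorted: 'bpuvwx'
String 2: 'kpzxrb' -> sorted: 'bkprxz'
Compare sorted forms: 'bpuvwx' != 'bkprxz'
Anagram: No


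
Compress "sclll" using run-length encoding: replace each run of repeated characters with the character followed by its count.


Input: 'sclll'
Operation: identify consecutive runs
Runs: 's' -> s1, 'c' -> c1, 'lll' -> l3
Encoded: s1c1l3


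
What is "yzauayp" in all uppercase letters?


Input string: 'yzauayp'
Operation: convert each letter to uppercase
Mapping: 'y'->'Y', 'z'->'Z', 'a'->'A', 'u'->'U', 'a'->'A', 'y'->'Y', 'p'->'P'
Result: YZAUAYP


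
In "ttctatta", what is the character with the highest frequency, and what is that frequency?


Input: 'ttctatta'
Operation: tally each character
Counts: 'a':2, 'c':1, 't':5
Maximum: 't' appears 5 times


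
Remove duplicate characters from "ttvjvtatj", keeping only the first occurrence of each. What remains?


Input: 'ttvjvtatj'
Operation: keep first occurrence of each character
Scan: s[0]='t' new -> keep; s[1]='t' seen -> skip; s[2]='v' new -> keep; s[3]='j' new -> keep; s[4]='v' seen -> skip; s[5]='t' seen -> skip; s[6]='a' new -> keep; s[7]='t' seen -> skip; s[8]='j' seen -> skip
Result: tvja


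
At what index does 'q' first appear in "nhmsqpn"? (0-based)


Input string: 'nhmsqpn'
Target: 'q'
Scanning left to right: s[0]='n', s[1]='h', s[2]='m', s[3]='s', s[4]='q'
First match at index: 4


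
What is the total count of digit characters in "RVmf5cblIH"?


Input string: 'RVmf5cblIH'
Operation: count digit characters (0-9)
Scan: 'R', 'V', 'm', 'f', '5'(digit), 'c', 'b', 'l', 'I', 'H'
Digits found: 1
Result: 1


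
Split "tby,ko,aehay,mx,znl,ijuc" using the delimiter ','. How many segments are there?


Input string: 'tby,ko,aehay,mx,znl,ijuc'
Delimiter: ','
Split result: 'tby', 'ko', 'aehay', 'mx', 'znl', 'ijuc'
Number of parts: 6


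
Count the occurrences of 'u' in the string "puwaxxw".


Input string: 'puwaxxw'
Target character: 'u'
Scan each position: s[1]='u'
Matches found at indices: 1
Total: 1


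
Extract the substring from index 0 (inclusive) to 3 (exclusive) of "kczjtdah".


Input string: 'kczjtdah'
Operation: slice [0:3]
Extract characters: s[0]='k', s[1]='c', s[2]='z'
Result: kcz


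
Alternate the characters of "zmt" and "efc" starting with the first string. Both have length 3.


String 1: 'zmt'
String 2: 'efc'
Operation: alternate characters
Pairs: 'z'+'e', 'm'+'f', 't'+'c'
Result: zemftc


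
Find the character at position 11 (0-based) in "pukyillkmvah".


Input string: 'pukyillkmvah'
Operation: get character at index 11
Index mapping: s[0]='p', s[1]='u', s[2]='k', s[3]='y', s[4]='i', s[5]='l', s[6]='l', s[7]='k', s[8]='m', s[9]='v', s[10]='a', s[11]='h'
Result: 'h'


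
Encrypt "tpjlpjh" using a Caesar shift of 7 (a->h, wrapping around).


Input: 'tpjlpjh', shift = 7
Operation: for each letter, (position + 7) mod 26
Mapping: 't'(19+7=26, 26 mod 26=0)->'a', 'p'(15+7=22)->'w', 'j'(9+7=16)->'q', 'l'(11+7=18)->'s', 'p'(15+7=22)->'w', 'j'(9+7=16)->'q', 'h'(7+7=14)->'o'
Result: awqswqo


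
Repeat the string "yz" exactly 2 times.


Input string: 'yz'
Operation: repeat 2 times
Concatenation: 'yz' + 'yz'
Result: yzyz


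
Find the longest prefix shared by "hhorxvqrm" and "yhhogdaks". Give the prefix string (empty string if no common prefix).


String 1: 'hhorxvqrm'
String 2: 'yhhogdaks'
Compare position by position:
pos 0: 'h' vs 'y' differ -> stop
Longest common prefix: "" (length 0)


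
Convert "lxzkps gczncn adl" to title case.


Input string: 'lxzkps gczncn adl'
Operation: capitalize first letter of each word
Word transformations: 'lxzkps'->'Lxzkps', 'gczncn'->'Gczncn', 'adl'->'Adl'
Result: Lxzkps Gczncn Adl


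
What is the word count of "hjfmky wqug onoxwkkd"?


Input string: 'hjfmky wqug onoxwkkd'
Operation: split by spaces
Words found: 'hjfmky', 'wqug', 'onoxwkkd'
Word count: 3


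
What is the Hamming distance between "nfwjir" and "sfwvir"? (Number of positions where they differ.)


String 1: 'nfwjir'
String 2: 'sfwvir'
Compare each position: pos 0: 'n'!='s', pos 1: 'f'=='f', pos 2: 'w'=='w', pos 3: 'j'!='v', pos 4: 'i'=='i', pos 5: 'r'=='r'
Differing positions: 2
Hamming distance: 2


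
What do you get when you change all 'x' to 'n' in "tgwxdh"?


Input string: 'tgwxdh'
Operation: replace 'x' with 'n'
Positions of 'x': 3
After replacement: tgwndh


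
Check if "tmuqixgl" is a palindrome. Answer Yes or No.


Input string: 'tmuqixgl'
Reversed: 'lgxiqumt'
Compare pairs: s[0]='t' vs s[7]='l' (mismatch), s[1]='m' vs s[6]='g' (mismatch), s[2]='u' vs s[5]='x' (mismatch), s[3]='q' vs s[4]='i' (mismatch)
Palindrome: No


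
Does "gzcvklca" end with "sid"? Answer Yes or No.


Input string: 'gzcvklca'
Suffix to check: 'sid'
Last 3 characters of input: 'lca'
Match: False
Result: No


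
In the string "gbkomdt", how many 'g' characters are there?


Input string: 'gbkomdt'
Target character: 'g'
Scan each position: s[0]='g'
Matches found at indices: 0
Total: 1


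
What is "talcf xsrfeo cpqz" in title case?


Input string: 'talcf xsrfeo cpqz'
Operation: capitalize first letter of each word
Word transformations: 'talcf'->'Talcf', 'xsrfeo'->'Xsrfeo', 'cpqz'->'Cpqz'
Result: Talcf Xsrfeo Cpqz


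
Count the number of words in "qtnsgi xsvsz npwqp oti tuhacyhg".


Input string: 'qtnsgi xsvsz npwqp oti tuhacyhg'
Operation: split by spaces
Words found: 'qtnsgi', 'xsvsz', 'npwqp', 'oti', 'tuhacyhg'
Word count: 5


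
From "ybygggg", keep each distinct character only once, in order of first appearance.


Input: 'ybygggg'
Operation: keep first occurrence of each character
Scan: s[0]='y' new -> keep; s[1]='b' new -> keep; s[2]='y' seen -> skip; s[3]='g' new -> keep; s[4]='g' seen -> skip; s[5]='g' seen -> skip; s[6]='g' seen -> skip
Result: ybg


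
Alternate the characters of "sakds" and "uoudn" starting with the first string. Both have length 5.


String 1: 'sakds'
String 2: 'uoudn'
Operation: alternate characters
Pairs: 's'+'u', 'a'+'o', 'k'+'u', 'd'+'d', 's'+'n'
Result: suaokuddsn


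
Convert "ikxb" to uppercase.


Input string: 'ikxb'
Operation: convert each letter to uppercase
Mapping: 'i'->'I', 'k'->'K', 'x'->'X', 'b'->'B'
Result: IKXB


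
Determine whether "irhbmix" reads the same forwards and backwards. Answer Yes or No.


Input string: 'irhbmix'
Reversed: 'ximbhri'
Compare pairs: s[0]='i' vs s[6]='x' (mismatch), s[1]='r' vs s[5]='i' (mismatch), s[2]='h' vs s[4]='m' (mismatch)
Palindrome: No


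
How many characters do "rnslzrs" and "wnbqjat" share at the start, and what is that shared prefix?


String 1: 'rnslzrs'
String 2: 'wnbqjat'
Compare position by position:
pos 0: 'r' vs 'w' differ -> stop
Longest common prefix: "" (length 0)


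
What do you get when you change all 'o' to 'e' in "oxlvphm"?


Input string: 'oxlvphm'
Operation: replace 'o' with 'e'
Positions of 'o': 0
After replacement: exlvphm


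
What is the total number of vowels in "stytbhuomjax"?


Input string: 'stytbhuomjax'
Operation: count vowels (a, e, i, o, u)
Scan: s[0]='s', s[1]='t', s[2]='y', s[3]='t', s[4]='b', s[5]='h', s[6]='u' (vowel), s[7]='o' (vowel), s[8]='m', s[9]='j', s[10]='a' (vowel), s[11]='x'
Vowels found: 3
Result: 3


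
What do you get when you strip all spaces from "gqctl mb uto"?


Input string: 'gqctl mb uto'
Operation: remove all spaces
Words: 'gqctl', 'mb', 'uto'
Join without spaces: gqctlmbuto


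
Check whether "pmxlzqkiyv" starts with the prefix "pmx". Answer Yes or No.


Input string: 'pmxlzqkiyv'
Prefix to check: 'pmx'
First 3 characters of input: 'pmx'
Match: True
Result: Yes


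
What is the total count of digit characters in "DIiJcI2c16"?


Input string: 'DIiJcI2c16'
Operation: count digit characters (0-9)
Scan: 'D', 'I', 'i', 'J', 'c', 'I', '2'(digit), 'c', '1'(digit), '6'(digit)
Digits found: 3
Result: 3


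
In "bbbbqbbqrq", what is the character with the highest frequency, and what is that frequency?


Input: 'bbbbqbbqrq'
Operation: tally each character
Counts: 'b':6, 'q':3, 'r':1
Maximum: 'b' appears 6 times


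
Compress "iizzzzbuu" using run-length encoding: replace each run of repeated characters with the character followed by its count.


Input: 'iizzzzbuu'
Operation: identify consecutive runs
Runs: 'ii' -> i2, 'zzzz' -> z4, 'b' -> b1, 'uu' -> u2
Encoded: i2z4b1u2


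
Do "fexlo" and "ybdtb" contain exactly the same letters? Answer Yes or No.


String 1: 'fexlo' -> sorted: 'eflox'
String 2: 'ybdtb' -> sorted: 'bbdty'
Compare sorted forms: 'eflox' != 'bbdty'
Anagram: No


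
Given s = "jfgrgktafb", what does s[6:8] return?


Input string: 'jfgrgktafb'
Operation: slice [6:8]
Extract characters: s[6]='t', s[7]='a'
Result: ta


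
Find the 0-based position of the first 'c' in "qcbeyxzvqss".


Input string: 'qcbeyxzvqss'
Target: 'c'
Scanning left to right: s[0]='q', s[1]='c'
First match at index: 1


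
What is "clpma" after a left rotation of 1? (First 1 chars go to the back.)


Input: 'clpma', shift = 1
Operation: split at index 1 and swap parts
Front part s[0:1] = 'c'
Back part s[1:] = 'lpma'
Rotated = back + front = 'lpma' + 'c'
Result: lpmac


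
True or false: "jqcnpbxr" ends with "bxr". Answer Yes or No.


Input string: 'jqcnpbxr'
Suffix to check: 'bxr'
Last 3 characters of input: 'bxr'
Match: True
Result: Yes


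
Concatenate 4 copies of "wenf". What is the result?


Input string: 'wenf'
Operation: repeat 4 times
Concatenation: 'wenf' + 'wenf' + 'wenf' + 'wenf'
Result: wenfwenfwenfwenf


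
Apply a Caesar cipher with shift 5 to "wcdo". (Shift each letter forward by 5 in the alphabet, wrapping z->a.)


Input: 'wcdo', shift = 5
Operation: for each letter, (position + 5) mod 26
Mapping: 'w'(22+5=27, 27 mod 26=1)->'b', 'c'(2+5=7)->'h', 'd'(3+5=8)->'i', 'o'(14+5=19)->'t'
Result: bhit


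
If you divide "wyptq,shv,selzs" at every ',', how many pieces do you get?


Input string: 'wyptq,shv,selzs'
Delimiter: ','
Split result: 'wyptq', 'shv', 'selzs'
Number of parts: 3


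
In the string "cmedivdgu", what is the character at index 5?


Input string: 'cmedivdgu'
Operation: get character at index 5
Index mapping: s[0]='c', s[1]='m', s[2]='e', s[3]='d', s[4]='i', s[5]='v'
Result: 'v'


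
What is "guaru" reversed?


Input string: 'guaru'
Operation: reverse character order
Original order: 'g' -> 'u' -> 'a' -> 'r' -> 'u'
Reversed order: 'u' -> 'r' -> 'a' -> 'u' -> 'g'
Result: uraug


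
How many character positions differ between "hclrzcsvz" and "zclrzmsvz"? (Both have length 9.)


String 1: 'hclrzcsvz'
String 2: 'zclrzmsvz'
Compare each position: pos 0: 'h'!='z', pos 1: 'c'=='c', pos 2: 'l'=='l', pos 3: 'r'=='r', pos 4: 'z'=='z', pos 5: 'c'!='m', pos 6: 's'=='s', pos 7: 'v'=='v', pos 8: 'z'=='z'
Differing positions: 2
Hamming distance: 2


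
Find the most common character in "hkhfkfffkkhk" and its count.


Input: 'hkhfkfffkkhk'
Operation: tally each character
Counts: 'f':4, 'h':3, 'k':5
Maximum: 'k' appears 5 times


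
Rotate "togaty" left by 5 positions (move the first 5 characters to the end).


Input: 'togaty', shift = 5
Operation: split at index 5 and swap parts
Front part s[0:5] = 'togat'
Back part s[5:] = 'y'
Rotated = back + front = 'y' + 'togat'
Result: ytogat


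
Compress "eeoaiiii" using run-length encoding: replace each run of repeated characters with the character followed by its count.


Input: 'eeoaiiii'
Operation: identify consecutive runs
Runs: 'ee' -> e2, 'o' -> o1, 'a' -> a1, 'iiii' -> i4
Encoded: e2o1a1i4


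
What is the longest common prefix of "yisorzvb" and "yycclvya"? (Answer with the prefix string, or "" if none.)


String 1: 'yisorzvb'
String 2: 'yycclvya'
Compare position by position:
pos 0: 'y' vs 'y' match
pos 1: 'i' vs 'y' differ -> stop
Longest common prefix: "y" (length 1)


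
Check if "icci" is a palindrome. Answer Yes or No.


Input string: 'icci'
Reversed: 'icci'
Compare pairs: s[0]='i' vs s[3]='i' (match), s[1]='c' vs s[2]='c' (match)
Palindrome: Yes


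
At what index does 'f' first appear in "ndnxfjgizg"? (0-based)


Input string: 'ndnxfjgizg'
Target: 'f'
Scanning left to right: s[0]='n', s[1]='d', s[2]='n', s[3]='x', s[4]='f'
First match at index: 4


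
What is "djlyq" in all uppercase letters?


Input string: 'djlyq'
Operation: convert each letter to uppercase
Mapping: 'd'->'D', 'j'->'J', 'l'->'L', 'y'->'Y', 'q'->'Q'
Result: DJLYQ


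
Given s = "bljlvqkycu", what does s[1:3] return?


Input string: 'bljlvqkycu'
Operation: slice [1:3]
Extract characters: s[1]='l', s[2]='j'
Result: lj


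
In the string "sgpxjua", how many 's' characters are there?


Input string: 'sgpxjua'
Target character: 's'
Scan each position: s[0]='s'
Matches found at indices: 0
Total: 1


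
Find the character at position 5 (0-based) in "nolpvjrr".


Input string: 'nolpvjrr'
Operation: get character at index 5
Index mapping: s[0]='n', s[1]='o', s[2]='l', s[3]='p', s[4]='v', s[5]='j'
Result: 'j'


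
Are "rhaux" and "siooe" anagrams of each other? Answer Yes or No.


String 1: 'rhaux' -> sorted: 'ahrux'
String 2: 'siooe' -> sorted: 'eioos'
Compare sorted forms: 'ahrux' != 'eioos'
Anagram: No


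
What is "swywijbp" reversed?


Input string: 'swywijbp'
Operation: reverse character order
Original order: 's' -> 'w' -> 'y' -> 'w' -> 'i' -> 'j' -> 'b' -> 'p'
Reversed order: 'p' -> 'b' -> 'j' -> 'i' -> 'w' -> 'y' -> 'w' -> 's'
Result: pbjiwyws


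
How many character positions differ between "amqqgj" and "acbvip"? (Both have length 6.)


String 1: 'amqqgj'
String 2: 'acbvip'
Compare each position: pos 0: 'a'=='a', pos 1: 'm'!='c', pos 2: 'q'!='b', pos 3: 'q'!='v', pos 4: 'g'!='i', pos 5: 'j'!='p'
Differing positions: 5
Hamming distance: 5


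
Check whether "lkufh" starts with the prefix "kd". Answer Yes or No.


Input string: 'lkufh'
Prefix to check: 'kd'
First 2 characters of input: 'lk'
Match: False
Result: No


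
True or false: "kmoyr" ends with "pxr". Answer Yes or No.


Input string: 'kmoyr'
Suffix to check: 'pxr'
Last 3 characters of input: 'oyr'
Match: False
Result: No


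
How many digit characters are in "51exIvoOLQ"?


Input string: '51exIvoOLQ'
Operation: count digit characters (0-9)
Scan: '5'(digit), '1'(digit), 'e', 'x', 'I', 'v', 'o', 'O', 'L', 'Q'
Digits found: 2
Result: 2


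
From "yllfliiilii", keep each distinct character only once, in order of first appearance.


Input: 'yllfliiilii'
Operation: keep first occurrence of each character
Scan: s[0]='y' new -> keep; s[1]='l' new -> keep; s[2]='l' seen -> skip; s[3]='f' new -> keep; s[4]='l' seen -> skip; s[5]='i' new -> keep; s[6]='i' seen -> skip; s[7]='i' seen -> skip; s[8]='l' seen -> skip; s[9]='i' seen -> skip; s[10]='i' seen -> skip
Result: ylfi


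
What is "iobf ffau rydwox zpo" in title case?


Input string: 'iobf ffau rydwox zpo'
Operation: capitalize first letter of each word
Word transformations: 'iobf'->'Iobf', 'ffau'->'Ffau', 'rydwox'->'Rydwox', 'zpo'->'Zpo'
Result: Iobf Ffau Rydwox Zpo


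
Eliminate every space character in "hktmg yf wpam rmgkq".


Input string: 'hktmg yf wpam rmgkq'
Operation: remove all spaces
Words: 'hktmg', 'yf', 'wpam', 'rmgkq'
Join without spaces: hktmgyfwpamrmgkq


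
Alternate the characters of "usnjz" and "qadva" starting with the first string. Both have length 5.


String 1: 'usnjz'
String 2: 'qadva'
Operation: alternate characters
Pairs: 'u'+'q', 's'+'a', 'n'+'d', 'j'+'v', 'z'+'a'
Result: uqsandjvza


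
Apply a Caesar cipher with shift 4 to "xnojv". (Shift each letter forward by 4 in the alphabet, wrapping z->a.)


Input: 'xnojv', shift = 4
Operation: for each letter, (position + 4) mod 26
Mapping: 'x'(23+4=27, 27 mod 26=1)->'b', 'n'(13+4=17)->'r', 'o'(14+4=18)->'s', 'j'(9+4=13)->'n', 'v'(21+4=25)->'z'
Result: brsnz


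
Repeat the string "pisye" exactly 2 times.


Input string: 'pisye'
Operation: repeat 2 times
Concatenation: 'pisye' + 'pisye'
Result: pisyepisye


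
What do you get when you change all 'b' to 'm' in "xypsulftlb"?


Input string: 'xypsulftlb'
Operation: replace 'b' with 'm'
Positions of 'b': 9
After replacement: xypsulftlm


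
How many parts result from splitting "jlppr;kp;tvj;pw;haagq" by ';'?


Input string: 'jlppr;kp;tvj;pw;haagq'
Delimiter: ';'
Split result: 'jlppr', 'kp', 'tvj', 'pw', 'haagq'
Number of parts: 5


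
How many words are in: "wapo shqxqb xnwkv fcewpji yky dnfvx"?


Input string: 'wapo shqxqb xnwkv fcewpji yky dnfvx'
Operation: split by spaces
Words found: 'wapo', 'shqxqb', 'xnwkv', 'fcewpji', 'yky', 'dnfvx'
Word count: 6


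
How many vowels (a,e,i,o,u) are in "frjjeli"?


Input string: 'frjjeli'
Operation: count vowels (a, e, i, o, u)
Scan: s[0]='f', s[1]='r', s[2]='j', s[3]='j', s[4]='e' (vowel), s[5]='l', s[6]='i' (vowel)
Vowels found: 2
Result: 2


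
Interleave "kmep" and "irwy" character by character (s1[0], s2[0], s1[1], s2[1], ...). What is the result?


String 1: 'kmep'
String 2: 'irwy'
Operation: alternate characters
Pairs: 'k'+'i', 'm'+'r', 'e'+'w', 'p'+'y'
Result: kimrewpy


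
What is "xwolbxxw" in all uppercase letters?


Input string: 'xwolbxxw'
Operation: convert each letter to uppercase
Mapping: 'x'->'X', 'w'->'W', 'o'->'O', 'l'->'L', 'b'->'B', 'x'->'X', 'x'->'X', 'w'->'W'
Result: XWOLBXXW


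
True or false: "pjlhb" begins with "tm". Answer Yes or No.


Input string: 'pjlhb'
Prefix to check: 'tm'
First 2 characters of input: 'pj'
Match: False
Result: No


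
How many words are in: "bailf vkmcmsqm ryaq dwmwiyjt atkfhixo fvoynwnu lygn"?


Input string: 'bailf vkmcmsqm ryaq dwmwiyjt atkfhixo fvoynwnu lygn'
Operation: split by spaces
Words found: 'bailf', 'vkmcmsqm', 'ryaq', 'dwmwiyjt', 'atkfhixo', 'fvoynwnu', 'lygn'
Word count: 7


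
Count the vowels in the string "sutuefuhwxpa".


Input string: 'sutuefuhwxpa'
Operation: count vowels (a, e, i, o, u)
Scan: s[0]='s', s[1]='u' (vowel), s[2]='t', s[3]='u' (vowel), s[4]='e' (vowel), s[5]='f', s[6]='u' (vowel), s[7]='h', s[8]='w', s[9]='x', s[10]='p', s[11]='a' (vowel)
Vowels found: 5
Result: 5


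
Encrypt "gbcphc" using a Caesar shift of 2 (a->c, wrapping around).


Input: 'gbcphc', shift = 2
Operation: for each letter, (position + 2) mod 26
Mapping: 'g'(6+2=8)->'i', 'b'(1+2=3)->'d', 'c'(2+2=4)->'e', 'p'(15+2=17)->'r', 'h'(7+2=9)->'j', 'c'(2+2=4)->'e'
Result: iderje


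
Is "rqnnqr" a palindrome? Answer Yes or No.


Input string: 'rqnnqr'
Reversed: 'rqnnqr'
Compare pairs: s[0]='r' vs s[5]='r' (match), s[1]='q' vs s[4]='q' (match), s[2]='n' vs s[3]='n' (match)
Palindrome: Yes


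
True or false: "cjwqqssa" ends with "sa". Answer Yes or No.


Input string: 'cjwqqssa'
Suffix to check: 'sa'
Last 2 characters of input: 'sa'
Match: True
Result: Yes


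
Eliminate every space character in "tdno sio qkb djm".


Input string: 'tdno sio qkb djm'
Operation: remove all spaces
Words: 'tdno', 'sio', 'qkb', 'djm'
Join without spaces: tdnosioqkbdjm


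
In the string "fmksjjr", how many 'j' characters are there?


Input string: 'fmksjjr'
Target character: 'j'
Scan each position: s[4]='j', s[5]='j'
Matches found at indices: 4, 5
Total: 2


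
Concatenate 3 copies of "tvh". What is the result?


Input string: 'tvh'
Operation: repeat 3 times
Concatenation: 'tvh' + 'tvh' + 'tvh'
Result: tvhtvhtvh


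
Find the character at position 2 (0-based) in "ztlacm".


Input string: 'ztlacm'
Operation: get character at index 2
Index mapping: s[0]='z', s[1]='t', s[2]='l'
Result: 'l'


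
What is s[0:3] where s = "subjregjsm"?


Input string: 'subjregjsm'
Operation: slice [0:3]
Extract characters: s[0]='s', s[1]='u', s[2]='b'
Result: sub


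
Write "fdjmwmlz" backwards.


Input string: 'fdjmwmlz'
Operation: reverse character order
Original order: 'f' -> 'd' -> 'j' -> 'm' -> 'w' -> 'm' -> 'l' -> 'z'
Reversed order: 'z' -> 'l' -> 'm' -> 'w' -> 'm' -> 'j' -> 'd' -> 'f'
Result: zlmwmjdf


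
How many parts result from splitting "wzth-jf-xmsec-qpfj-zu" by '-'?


Input string: 'wzth-jf-xmsec-qpfj-zu'
Delimiter: '-'
Split result: 'wzth', 'jf', 'xmsec', 'qpfj', 'zu'
Number of parts: 5


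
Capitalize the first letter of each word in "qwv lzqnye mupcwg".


Input string: 'qwv lzqnye mupcwg'
Operation: capitalize first letter of each word
Word transformations: 'qwv'->'Qwv', 'lzqnye'->'Lzqnye', 'mupcwg'->'Mupcwg'
Result: Qwv Lzqnye Mupcwg


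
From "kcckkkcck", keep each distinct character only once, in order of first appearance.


Input: 'kcckkkcck'
Operation: keep first occurrence of each character
Scan: s[0]='k' new -> keep; s[1]='c' new -> keep; s[2]='c' seen -> skip; s[3]='k' seen -> skip; s[4]='k' seen -> skip; s[5]='k' seen -> skip; s[6]='c' seen -> skip; s[7]='c' seen -> skip; s[8]='k' seen -> skip
Result: kc


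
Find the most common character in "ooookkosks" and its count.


Input: 'ooookkosks'
Operation: tally each character
Counts: 'k':3, 'o':5, 's':2
Maximum: 'o' appears 5 times


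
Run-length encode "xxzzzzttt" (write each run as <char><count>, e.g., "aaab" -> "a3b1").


Input: 'xxzzzzttt'
Operation: identify consecutive runs
Runs: 'xx' -> x2, 'zzzz' -> z4, 'ttt' -> t3
Encoded: x2z4t3


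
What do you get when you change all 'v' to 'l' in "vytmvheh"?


Input string: 'vytmvheh'
Operation: replace 'v' with 'l'
Positions of 'v': 0, 4
After replacement: lytmlheh


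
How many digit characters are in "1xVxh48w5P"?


Input string: '1xVxh48w5P'
Operation: count digit characters (0-9)
Scan: '1'(digit), 'x', 'V', 'x', 'h', '4'(digit), '8'(digit), 'w', '5'(digit), 'P'
Digits found: 4
Result: 4


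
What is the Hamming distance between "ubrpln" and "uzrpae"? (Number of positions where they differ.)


String 1: 'ubrpln'
String 2: 'uzrpae'
Compare each position: pos 0: 'u'=='u', pos 1: 'b'!='z', pos 2: 'r'=='r', pos 3: 'p'=='p', pos 4: 'l'!='a', pos 5: 'n'!='e'
Differing positions: 3
Hamming distance: 3


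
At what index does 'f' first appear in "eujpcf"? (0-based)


Input string: 'eujpcf'
Target: 'f'
Scanning left to right: s[0]='e', s[1]='u', s[2]='j', s[3]='p', s[4]='c', s[5]='f'
First match at index: 5


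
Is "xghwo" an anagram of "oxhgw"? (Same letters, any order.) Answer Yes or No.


String 1: 'oxhgw' -> sorted: 'ghowx'
String 2: 'xghwo' -> sorted: 'ghowx'
Compare sorted forms: 'ghowx' == 'ghowx'
Anagram: Yes


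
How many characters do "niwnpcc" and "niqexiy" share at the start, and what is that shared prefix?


String 1: 'niwnpcc'
String 2: 'niqexiy'
Compare position by position:
pos 0: 'n' vs 'n' match
pos 1: 'i' vs 'i' match
pos 2: 'w' vs 'q' differ -> stop
Longest common prefix: "ni" (length 2)


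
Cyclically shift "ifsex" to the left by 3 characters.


Input: 'ifsex', shift = 3
Operation: split at index 3 and swap parts
Front part s[0:3] = 'ifs'
Back part s[3:] = 'ex'
Rotated = back + front = 'ex' + 'ifs'
Result: exifs


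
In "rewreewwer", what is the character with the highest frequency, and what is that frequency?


Input: 'rewreewwer'
Operation: tally each character
Counts: 'e':4, 'r':3, 'w':3
Maximum: 'e' appears 4 times


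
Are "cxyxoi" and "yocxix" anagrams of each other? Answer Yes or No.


String 1: 'cxyxoi' -> sorted: 'cioxxy'
String 2: 'yocxix' -> sorted: 'cioxxy'
Compare sorted forms: 'cioxxy' == 'cioxxy'
Anagram: Yes


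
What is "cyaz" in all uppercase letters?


Input string: 'cyaz'
Operation: convert each letter to uppercase
Mapping: 'c'->'C', 'y'->'Y', 'a'->'A', 'z'->'Z'
Result: CYAZ


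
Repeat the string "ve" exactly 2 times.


Input string: 've'
Operation: repeat 2 times
Concatenation: 've' + 've'
Result: veve


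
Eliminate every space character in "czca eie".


Input string: 'czca eie'
Operation: remove all spaces
Words: 'czca', 'eie'
Join without spaces: czcaeie


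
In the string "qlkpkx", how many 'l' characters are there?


Input string: 'qlkpkx'
Target character: 'l'
Scan each position: s[1]='l'
Matches found at indices: 1
Total: 1


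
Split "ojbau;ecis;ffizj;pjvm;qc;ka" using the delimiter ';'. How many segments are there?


Input string: 'ojbau;ecis;ffizj;pjvm;qc;ka'
Delimiter: ';'
Split result: 'ojbau', 'ecis', 'ffizj', 'pjvm', 'qc', 'ka'
Number of parts: 6


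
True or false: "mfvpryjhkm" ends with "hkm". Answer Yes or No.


Input string: 'mfvpryjhkm'
Suffix to check: 'hkm'
Last 3 characters of input: 'hkm'
Match: True
Result: Yes


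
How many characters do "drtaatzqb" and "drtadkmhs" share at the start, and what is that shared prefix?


String 1: 'drtaatzqb'
String 2: 'drtadkmhs'
Compare position by position:
pos 0: 'd' vs 'd' match
pos 1: 'r' vs 'r' match
pos 2: 't' vs 't' match
pos 3: 'a' vs 'a' match
pos 4: 'a' vs 'd' differ -> stop
Longest common prefix: "drta" (length 4)


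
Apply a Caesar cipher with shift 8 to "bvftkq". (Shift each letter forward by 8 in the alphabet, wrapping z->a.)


Input: 'bvftkq', shift = 8
Operation: for each letter, (position + 8) mod 26
Mapping: 'b'(1+8=9)->'j', 'v'(21+8=29, 29 mod 26=3)->'d', 'f'(5+8=13)->'n', 't'(19+8=27, 27 mod 26=1)->'b', 'k'(10+8=18)->'s', 'q'(16+8=24)->'y'
Result: jdnbsy
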